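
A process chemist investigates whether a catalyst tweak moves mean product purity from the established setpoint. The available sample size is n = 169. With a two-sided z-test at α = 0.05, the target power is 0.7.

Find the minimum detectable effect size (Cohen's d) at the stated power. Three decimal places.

d ≈ 0.191

Required noncentrality: δ = z_{0.025} + z_{0.30} = 1.960 + 0.524 = 2.484.
(The second rejection-region term Φ(−δ − z_{α/2}) is negligible and dropped.)
δ = d·√n ⇒ d = δ/√n = 2.484/√169 = 0.1911.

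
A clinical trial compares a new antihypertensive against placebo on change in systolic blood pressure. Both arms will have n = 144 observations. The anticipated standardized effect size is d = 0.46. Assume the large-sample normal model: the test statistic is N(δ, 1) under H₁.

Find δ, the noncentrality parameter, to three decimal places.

δ ≈ 3.903

δ = d·√(n/2) = 0.46 × √(144/2) = 3.9032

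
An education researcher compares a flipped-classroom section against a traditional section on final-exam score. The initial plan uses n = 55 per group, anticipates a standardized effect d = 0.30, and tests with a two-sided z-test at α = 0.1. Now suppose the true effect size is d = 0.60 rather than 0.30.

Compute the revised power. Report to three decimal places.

Power ≈ 0.933

With d = 0.60: δ = d·√(n/2) = 0.60 × √(55/2) = 3.1464. Critical value z_{0.05} = 1.645.
Revised power = Φ(δ − 1.645) + Φ(−δ − 1.645) = Φ(1.502) + Φ(-4.791) = 0.9334 + 0.0000 = 0.9334.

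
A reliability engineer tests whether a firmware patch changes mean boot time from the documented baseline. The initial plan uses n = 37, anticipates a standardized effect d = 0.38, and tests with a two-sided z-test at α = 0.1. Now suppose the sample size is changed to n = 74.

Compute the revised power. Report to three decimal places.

With n = 74: δ = d·√n = 0.38 × √74 = 3.2689. Critical value z_{0.05} = 1.645.
Revised power = Φ(δ − 1.645) + Φ(−δ − 1.645) = Φ(1.624) + Φ(-4.914) = 0.9478 + 0.0000 = 0.9478.

Power ≈ 0.948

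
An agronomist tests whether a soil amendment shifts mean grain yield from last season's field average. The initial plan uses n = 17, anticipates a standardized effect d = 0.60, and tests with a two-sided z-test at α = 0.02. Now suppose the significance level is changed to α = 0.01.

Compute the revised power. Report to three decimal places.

δ = d·√n = 0.60 × √17 = 2.4739 (unchanged). New critical value: z_{0.005} = 2.576.
Revised power = Φ(δ − 2.576) + Φ(−δ − 2.576) = Φ(-0.102) + Φ(-5.050) = 0.4594 + 0.0000 = 0.4594.

Power ≈ 0.459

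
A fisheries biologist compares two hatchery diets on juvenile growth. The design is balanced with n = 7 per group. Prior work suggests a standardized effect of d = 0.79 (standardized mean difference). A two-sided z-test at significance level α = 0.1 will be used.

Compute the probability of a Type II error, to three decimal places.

β ≈ 0.565

Noncentrality parameter: δ = d·√(n/2) = 0.79 × √(7/2) = 1.4780
Critical value for a two-sided test at α = 0.1: z_{α/2} = 1.645.
Power = Φ(δ − 1.645) + Φ(−δ − 1.645) = Φ(-0.167) + Φ(-3.123) = 0.4337 + 0.0009 = 0.4346.
Type II error: β = 1 − power = 1 − 0.4346 = 0.5654.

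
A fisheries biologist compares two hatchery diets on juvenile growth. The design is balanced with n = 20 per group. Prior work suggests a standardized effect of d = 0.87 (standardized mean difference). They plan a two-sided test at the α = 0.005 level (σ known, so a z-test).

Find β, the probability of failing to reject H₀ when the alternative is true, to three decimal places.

β ≈ 0.522

Noncentrality parameter: δ = d·√(n/2) = 0.87 × √(20/2) = 2.7512
Critical value for a two-sided test at α = 0.005: z_{α/2} = 2.807.
Power = Φ(δ − 2.807) + Φ(−δ − 2.807) = Φ(-0.056) + Φ(-5.558) = 0.4777 + 0.0000 = 0.4777.
Type II error: β = 1 − power = 1 − 0.4777 = 0.5223.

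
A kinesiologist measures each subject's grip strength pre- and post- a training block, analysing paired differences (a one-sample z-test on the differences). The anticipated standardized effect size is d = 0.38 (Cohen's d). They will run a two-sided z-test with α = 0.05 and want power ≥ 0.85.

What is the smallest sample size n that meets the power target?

Set Φ(δ − 1.960) = 0.85; then δ − 1.960 = Φ⁻¹(0.85) = 1.036, giving δ = 2.996.
(Ignoring the negligible lower-tail rejection probability gives the usual closed-form inversion.)
δ = d·√n ⇒ n = (δ/d)² = (2.996 / 0.38)² = 62.18.
Rounding up, n = 63.

n = 63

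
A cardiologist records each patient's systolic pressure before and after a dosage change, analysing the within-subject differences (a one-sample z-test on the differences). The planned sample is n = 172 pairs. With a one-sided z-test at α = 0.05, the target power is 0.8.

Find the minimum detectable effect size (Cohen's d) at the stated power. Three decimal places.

Need Φ(δ − 1.645) = 0.8, so δ = 1.645 + 0.842 = 2.486.
δ = d·√n ⇒ d = δ/√n = 2.486/√172 = 0.1896.

d ≈ 0.190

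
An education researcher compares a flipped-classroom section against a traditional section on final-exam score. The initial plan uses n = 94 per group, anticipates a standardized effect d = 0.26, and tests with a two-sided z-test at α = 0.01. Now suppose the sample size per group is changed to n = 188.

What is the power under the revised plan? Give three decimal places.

With n = 188 per group: δ = d·√(n/2) = 0.26 × √(188/2) = 2.5208. Critical value z_{0.005} = 2.576.
Revised power = Φ(δ − 2.576) + Φ(−δ − 2.576) = Φ(-0.055) + Φ(-5.097) = 0.4781 + 0.0000 = 0.4781.

Power ≈ 0.478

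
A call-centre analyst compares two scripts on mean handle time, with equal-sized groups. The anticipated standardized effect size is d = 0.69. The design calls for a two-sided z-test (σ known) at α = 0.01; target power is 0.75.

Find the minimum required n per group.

For power 0.75 need Φ(δ − z_{0.005}) = 0.75, so δ = z_{0.005} + z_{0.25} = 2.576 + 0.674 = 3.250.
(Ignoring the negligible lower-tail rejection probability gives the usual closed-form inversion.)
δ = d·√(n/2) ⇒ n = 2(δ/d)² = 2 × (3.250 / 0.69)² = 44.38.
Rounding up, n = 45 per group.

n = 45 per group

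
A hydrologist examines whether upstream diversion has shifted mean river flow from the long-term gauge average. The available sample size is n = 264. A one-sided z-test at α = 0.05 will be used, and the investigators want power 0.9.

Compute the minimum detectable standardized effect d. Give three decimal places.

Need Φ(δ − 1.645) = 0.9, so δ = 1.645 + 1.282 = 2.926.
δ = d·√n ⇒ d = δ/√n = 2.926/√264 = 0.1801.

d ≈ 0.180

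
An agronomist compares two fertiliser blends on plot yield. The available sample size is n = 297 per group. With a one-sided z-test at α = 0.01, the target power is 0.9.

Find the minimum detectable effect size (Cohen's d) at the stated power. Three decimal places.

d ≈ 0.296

Required noncentrality: δ = z_{0.01} + z_{0.10} = 2.326 + 1.282 = 3.608.
δ = d·√(n/2) ⇒ d = δ/√(n/2) = 3.608/√(297/2) = 0.2961.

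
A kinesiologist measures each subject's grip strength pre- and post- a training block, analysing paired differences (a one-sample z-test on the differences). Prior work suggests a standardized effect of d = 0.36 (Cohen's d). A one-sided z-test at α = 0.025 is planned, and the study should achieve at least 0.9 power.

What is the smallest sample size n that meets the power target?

Set Φ(δ − 1.960) = 0.9; then δ − 1.960 = Φ⁻¹(0.9) = 1.282, giving δ = 3.242.
δ = d·√n ⇒ n = (δ/d)² = (3.242 / 0.36)² = 81.08.
Rounding up, n = 82.

n = 82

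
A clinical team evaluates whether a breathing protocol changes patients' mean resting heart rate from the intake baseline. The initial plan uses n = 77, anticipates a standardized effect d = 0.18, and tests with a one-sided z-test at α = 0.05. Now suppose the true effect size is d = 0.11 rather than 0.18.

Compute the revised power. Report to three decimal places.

With d = 0.11: δ = d·√n = 0.11 × √77 = 0.9652. Critical value z_{0.05} = 1.645.
Revised power = Φ(δ − 1.645) = Φ(-0.680) = 0.2484.

Power ≈ 0.248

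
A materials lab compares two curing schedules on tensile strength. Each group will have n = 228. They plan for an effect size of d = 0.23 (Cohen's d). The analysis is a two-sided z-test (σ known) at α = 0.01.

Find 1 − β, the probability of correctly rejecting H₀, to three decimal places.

Power ≈ 0.452

Noncentrality parameter: δ = d·√(n/2) = 0.23 × √(228/2) = 2.4557
Critical value for a two-sided test at α = 0.01: z_{α/2} = 2.576.
Power = Φ(δ − 2.576) + Φ(−δ − 2.576) = Φ(-0.120) + Φ(-5.032) = 0.4522 + 0.0000 = 0.4522.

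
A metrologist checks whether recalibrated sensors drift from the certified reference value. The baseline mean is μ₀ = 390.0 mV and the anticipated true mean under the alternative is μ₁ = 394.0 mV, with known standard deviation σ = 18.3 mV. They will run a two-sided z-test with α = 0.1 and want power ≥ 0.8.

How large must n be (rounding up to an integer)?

n = 130

Standardized effect: d = |μ₁ − μ₀| / σ = |394.0 − 390.0| / 18.3 = 0.2186
Set Φ(δ − 1.645) = 0.8; then δ − 1.645 = Φ⁻¹(0.8) = 0.842, giving δ = 2.486.
(Ignoring the negligible lower-tail rejection probability gives the usual closed-form inversion.)
δ = d·√n ⇒ n = (δ/d)² = (2.486 / 0.2186)² = 129.40.
Rounding up, n = 130.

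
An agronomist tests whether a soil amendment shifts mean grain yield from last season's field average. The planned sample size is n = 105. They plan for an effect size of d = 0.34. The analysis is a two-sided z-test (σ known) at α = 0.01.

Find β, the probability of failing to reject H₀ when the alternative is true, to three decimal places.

β ≈ 0.182

Noncentrality parameter: δ = d·√n = 0.34 × √105 = 3.4840
Critical value for a two-sided test at α = 0.01: z_{α/2} = 2.576.
Power = Φ(δ − 2.576) + Φ(−δ − 2.576) = Φ(0.908) + Φ(-6.060) = 0.8181 + 0.0000 = 0.8181.
Type II error: β = 1 − power = 1 − 0.8181 = 0.1819.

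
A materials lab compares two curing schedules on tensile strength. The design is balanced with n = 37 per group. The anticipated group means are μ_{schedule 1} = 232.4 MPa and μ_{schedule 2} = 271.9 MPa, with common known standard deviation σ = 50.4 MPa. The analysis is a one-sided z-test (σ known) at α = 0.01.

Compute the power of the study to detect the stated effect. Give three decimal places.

Power ≈ 0.852

Standardized effect: d = |μ_{schedule 1} − μ_{schedule 2}| / σ = |232.4 − 271.9| / 50.4 = 0.7837
Noncentrality parameter: δ = d·√(n/2) = 0.7837 × √(37/2) = 3.3710
Critical value for a one-sided test at α = 0.01: z_α = 2.326.
Power = P(Z > 2.326 − δ) = Φ(1.045) = 0.8519.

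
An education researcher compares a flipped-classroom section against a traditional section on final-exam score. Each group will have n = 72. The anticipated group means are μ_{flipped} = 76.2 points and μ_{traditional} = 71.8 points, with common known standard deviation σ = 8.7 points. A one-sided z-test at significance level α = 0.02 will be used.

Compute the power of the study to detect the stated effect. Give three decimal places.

Power ≈ 0.837

Standardized effect: d = |μ_{flipped} − μ_{traditional}| / σ = |76.2 − 71.8| / 8.7 = 0.5057
Noncentrality parameter: λ = d·√(n/2) = 0.5057 × √(72/2) = 3.0345
Critical value for a one-sided test at α = 0.02: z_α = 2.054.
Power = Φ(λ − 2.054) = Φ(0.981) = 0.8366.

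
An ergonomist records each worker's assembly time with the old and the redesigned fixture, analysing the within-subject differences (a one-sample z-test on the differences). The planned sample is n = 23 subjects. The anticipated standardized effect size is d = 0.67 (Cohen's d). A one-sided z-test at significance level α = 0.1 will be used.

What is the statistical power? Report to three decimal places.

Power ≈ 0.973

Noncentrality parameter: δ = d·√n = 0.67 × √23 = 3.2132
One-sided α = 0.1 → critical value z_{0.1} = 1.282.
Power = Φ(δ − 1.282) = Φ(1.932) = 0.9733.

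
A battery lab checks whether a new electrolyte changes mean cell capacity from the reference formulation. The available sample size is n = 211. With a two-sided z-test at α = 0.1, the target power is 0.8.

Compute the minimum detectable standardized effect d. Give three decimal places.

Required noncentrality: δ = z_{0.05} + z_{0.20} = 1.645 + 0.842 = 2.486.
(The second rejection-region term Φ(−δ − z_{α/2}) is negligible and dropped.)
δ = d·√n ⇒ d = δ/√n = 2.486/√211 = 0.1712.

d ≈ 0.171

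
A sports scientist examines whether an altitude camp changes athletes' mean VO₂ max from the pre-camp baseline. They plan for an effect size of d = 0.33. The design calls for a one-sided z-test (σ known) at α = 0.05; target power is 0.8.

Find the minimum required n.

Set Φ(δ − 1.645) = 0.8; then δ − 1.645 = Φ⁻¹(0.8) = 0.842, giving δ = 2.486.
δ = d·√n ⇒ n = (δ/d)² = (2.486 / 0.33)² = 56.77.
Rounding up, n = 57.

n = 57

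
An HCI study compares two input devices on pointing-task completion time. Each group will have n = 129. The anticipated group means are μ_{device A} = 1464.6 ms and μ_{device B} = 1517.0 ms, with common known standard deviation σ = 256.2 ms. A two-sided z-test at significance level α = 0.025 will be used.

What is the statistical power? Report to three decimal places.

Standardized effect: d = |μ_{device A} − μ_{device B}| / σ = |1464.6 − 1517.0| / 256.2 = 0.2045
Noncentrality parameter: δ = d·√(n/2) = 0.2045 × √(129/2) = 1.6426
Critical value for a two-sided test at α = 0.025: z_{α/2} = 2.241.
Power = Φ(δ − 2.241) + Φ(−δ − 2.241) = Φ(-0.599) + Φ(-3.884) = 0.2747 + 0.0001 = 0.2747.

Power ≈ 0.275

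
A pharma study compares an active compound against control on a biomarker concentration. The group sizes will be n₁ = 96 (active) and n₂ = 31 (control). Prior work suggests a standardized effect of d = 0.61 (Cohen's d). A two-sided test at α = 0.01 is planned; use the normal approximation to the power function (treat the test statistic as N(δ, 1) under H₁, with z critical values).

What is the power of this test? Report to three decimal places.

Power ≈ 0.647

Noncentrality parameter: δ = d / √(1/n₁ + 1/n₂) = 0.61 / √(1/96 + 1/31) = 2.9529
Two-sided α = 0.01 → critical value z_{0.005} = 2.576.
Power = Φ(δ − 2.576) + Φ(−δ − 2.576) = Φ(0.377) + Φ(-5.529) = 0.6469 + 0.0000 = 0.6469.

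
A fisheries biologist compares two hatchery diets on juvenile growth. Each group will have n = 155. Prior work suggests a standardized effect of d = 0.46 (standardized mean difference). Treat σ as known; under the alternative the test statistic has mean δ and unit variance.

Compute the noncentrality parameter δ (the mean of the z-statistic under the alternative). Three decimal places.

δ = d·√(n/2) = 0.46 × √(155/2) = 4.0496

δ ≈ 4.050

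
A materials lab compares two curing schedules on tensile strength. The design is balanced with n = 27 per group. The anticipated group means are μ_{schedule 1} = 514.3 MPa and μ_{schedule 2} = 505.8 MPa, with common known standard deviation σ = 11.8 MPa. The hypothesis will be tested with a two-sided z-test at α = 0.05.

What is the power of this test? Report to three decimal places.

Standardized effect: d = |μ_{schedule 1} − μ_{schedule 2}| / σ = |514.3 − 505.8| / 11.8 = 0.7203
Noncentrality parameter: δ = d·√(n/2) = 0.7203 × √(27/2) = 2.6467
Critical value for a two-sided test at α = 0.05: z_{α/2} = 1.960.
Power = Φ(δ − 1.960) + Φ(−δ − 1.960) = Φ(0.687) + Φ(-4.607) = 0.7539 + 0.0000 = 0.7539.

Power ≈ 0.754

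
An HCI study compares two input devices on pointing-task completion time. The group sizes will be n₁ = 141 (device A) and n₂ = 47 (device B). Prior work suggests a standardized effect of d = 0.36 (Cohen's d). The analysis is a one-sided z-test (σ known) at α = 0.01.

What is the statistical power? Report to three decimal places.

Power ≈ 0.425

Noncentrality parameter: λ = d / √(1/n₁ + 1/n₂) = 0.36 / √(1/141 + 1/47) = 2.1374
Critical value for a one-sided test at α = 0.01: z_α = 2.326.
Power = P(Z > 2.326 − λ) = Φ(-0.189) = 0.4251.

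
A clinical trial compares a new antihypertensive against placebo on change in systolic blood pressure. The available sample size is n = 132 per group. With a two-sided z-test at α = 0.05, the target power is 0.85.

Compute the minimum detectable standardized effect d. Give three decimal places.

Need Φ(δ − 1.960) = 0.85, so δ = 1.960 + 1.036 = 2.996.
(The second rejection-region term Φ(−δ − z_{α/2}) is negligible and dropped.)
δ = d·√(n/2) ⇒ d = δ/√(n/2) = 2.996/√(132/2) = 0.3688.

d ≈ 0.369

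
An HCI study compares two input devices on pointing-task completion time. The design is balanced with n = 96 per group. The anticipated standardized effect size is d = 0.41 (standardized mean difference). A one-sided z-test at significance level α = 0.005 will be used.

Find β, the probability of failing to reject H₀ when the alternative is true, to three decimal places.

β ≈ 0.396

Noncentrality parameter: δ = d·√(n/2) = 0.41 × √(96/2) = 2.8406
One-sided α = 0.005 → critical value z_{0.005} = 2.576.
Power = P(Z > 2.576 − δ) = Φ(0.265) = 0.6044.
Type II error: β = 1 − power = 1 − 0.6044 = 0.3956.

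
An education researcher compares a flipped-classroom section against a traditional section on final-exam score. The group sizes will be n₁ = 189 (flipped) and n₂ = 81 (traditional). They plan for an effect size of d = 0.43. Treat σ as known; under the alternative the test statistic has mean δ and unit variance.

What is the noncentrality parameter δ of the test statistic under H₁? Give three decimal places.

The noncentrality parameter scales effect size by the design's sample-size factor: δ = d / √(1/n₁ + 1/n₂) = 0.43 / √(1/189 + 1/81) = 3.2379

δ ≈ 3.238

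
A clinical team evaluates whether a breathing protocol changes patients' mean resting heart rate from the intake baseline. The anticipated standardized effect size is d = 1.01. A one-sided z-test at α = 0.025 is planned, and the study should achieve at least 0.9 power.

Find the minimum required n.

Set Φ(δ − 1.960) = 0.9; then δ − 1.960 = Φ⁻¹(0.9) = 1.282, giving δ = 3.242.
δ = d·√n ⇒ n = (δ/d)² = (3.242 / 1.01)² = 10.30.
Rounding up, n = 11.

n = 11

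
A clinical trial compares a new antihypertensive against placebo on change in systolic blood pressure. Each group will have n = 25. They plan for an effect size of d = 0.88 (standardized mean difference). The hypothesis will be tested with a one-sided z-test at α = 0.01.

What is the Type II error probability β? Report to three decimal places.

β ≈ 0.216

Noncentrality parameter: δ = d·√(n/2) = 0.88 × √(25/2) = 3.1113
One-sided α = 0.01 → critical value z_{0.01} = 2.326.
Power = Φ(δ − 2.326) = Φ(0.785) = 0.7838.
Type II error: β = 1 − power = 1 − 0.7838 = 0.2162.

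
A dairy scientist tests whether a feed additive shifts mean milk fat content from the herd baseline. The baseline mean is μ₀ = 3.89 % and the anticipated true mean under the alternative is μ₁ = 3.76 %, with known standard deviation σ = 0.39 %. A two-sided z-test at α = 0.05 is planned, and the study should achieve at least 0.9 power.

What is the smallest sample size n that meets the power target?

Standardized effect: d = |μ₁ − μ₀| / σ = |3.76 − 3.89| / 0.39 = 0.3333
Set Φ(δ − 1.960) = 0.9; then δ − 1.960 = Φ⁻¹(0.9) = 1.282, giving δ = 3.242.
(Ignoring the negligible lower-tail rejection probability gives the usual closed-form inversion.)
δ = d·√n ⇒ n = (δ/d)² = (3.242 / 0.3333)² = 94.57.
Round up to the next whole unit.

n = 95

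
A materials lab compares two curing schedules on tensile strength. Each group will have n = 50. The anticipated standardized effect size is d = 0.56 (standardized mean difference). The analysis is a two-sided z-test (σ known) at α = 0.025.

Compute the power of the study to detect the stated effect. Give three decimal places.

Noncentrality parameter: δ = d·√(n/2) = 0.56 × √(50/2) = 2.8000
Critical value for a two-sided test at α = 0.025: z_{α/2} = 2.241.
Power = Φ(δ − 2.241) + Φ(−δ − 2.241) = Φ(0.559) + Φ(-5.041) = 0.7118 + 0.0000 = 0.7118.

Power ≈ 0.712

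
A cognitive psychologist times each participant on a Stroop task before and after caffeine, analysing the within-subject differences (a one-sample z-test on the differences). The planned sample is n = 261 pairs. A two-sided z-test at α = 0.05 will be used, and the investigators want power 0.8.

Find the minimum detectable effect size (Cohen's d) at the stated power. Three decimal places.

d ≈ 0.173

Required noncentrality: δ = z_{0.025} + z_{0.20} = 1.960 + 0.842 = 2.802.
(The second rejection-region term Φ(−δ − z_{α/2}) is negligible and dropped.)
δ = d·√n ⇒ d = δ/√n = 2.802/√261 = 0.1734.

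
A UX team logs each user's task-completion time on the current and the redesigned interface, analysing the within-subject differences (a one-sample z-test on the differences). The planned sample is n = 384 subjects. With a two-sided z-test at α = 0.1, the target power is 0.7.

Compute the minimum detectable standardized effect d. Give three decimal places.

d ≈ 0.111

Required noncentrality: δ = z_{0.05} + z_{0.30} = 1.645 + 0.524 = 2.169.
(Lower-tail contribution to power is negligible for δ > 0.)
δ = d·√n ⇒ d = δ/√n = 2.169/√384 = 0.1107.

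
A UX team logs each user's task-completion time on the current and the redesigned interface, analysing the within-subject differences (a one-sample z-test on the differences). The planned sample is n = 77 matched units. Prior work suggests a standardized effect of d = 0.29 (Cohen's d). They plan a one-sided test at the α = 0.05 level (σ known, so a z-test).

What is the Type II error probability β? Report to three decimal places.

β ≈ 0.184

Noncentrality parameter: δ = d·√n = 0.29 × √77 = 2.5447
One-sided α = 0.05 → critical value z_{0.05} = 1.645.
Power = Φ(δ − 1.645) = Φ(0.900) = 0.8159.
Type II error: β = 1 − power = 1 − 0.8159 = 0.1841.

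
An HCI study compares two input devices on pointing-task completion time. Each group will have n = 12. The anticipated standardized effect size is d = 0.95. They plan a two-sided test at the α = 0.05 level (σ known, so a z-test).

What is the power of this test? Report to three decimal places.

Power ≈ 0.643

Noncentrality parameter: δ = d·√(n/2) = 0.95 × √(12/2) = 2.3270
Critical value for a two-sided test at α = 0.05: z_{α/2} = 1.960.
Power = Φ(δ − 1.960) + Φ(−δ − 1.960) = Φ(0.367) + Φ(-4.287) = 0.6432 + 0.0000 = 0.6432.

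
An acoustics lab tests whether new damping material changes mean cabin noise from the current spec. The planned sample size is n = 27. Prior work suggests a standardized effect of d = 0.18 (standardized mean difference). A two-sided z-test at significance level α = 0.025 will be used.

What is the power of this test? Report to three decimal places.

Power ≈ 0.097

Noncentrality parameter: δ = d·√n = 0.18 × √27 = 0.9353
Critical value for a two-sided test at α = 0.025: z_{α/2} = 2.241.
Power = Φ(δ − 2.241) + Φ(−δ − 2.241) = Φ(-1.306) + Φ(-3.177) = 0.0958 + 0.0007 = 0.0965.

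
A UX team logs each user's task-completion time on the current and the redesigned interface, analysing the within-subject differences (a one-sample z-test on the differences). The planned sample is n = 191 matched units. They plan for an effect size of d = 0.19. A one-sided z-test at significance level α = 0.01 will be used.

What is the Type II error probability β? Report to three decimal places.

β ≈ 0.382

Noncentrality parameter: δ = d·√n = 0.19 × √191 = 2.6259
One-sided α = 0.01 → critical value z_{0.01} = 2.326.
Power = Φ(δ − 2.326) = Φ(0.300) = 0.6177.
Type II error: β = 1 − power = 1 − 0.6177 = 0.3823.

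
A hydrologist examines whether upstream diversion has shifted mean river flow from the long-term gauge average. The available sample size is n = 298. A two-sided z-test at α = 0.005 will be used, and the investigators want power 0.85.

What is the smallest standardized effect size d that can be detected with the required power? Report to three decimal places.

d ≈ 0.223

Need Φ(δ − 2.807) = 0.85, so δ = 2.807 + 1.036 = 3.843.
(Lower-tail contribution to power is negligible for δ > 0.)
δ = d·√n ⇒ d = δ/√n = 3.843/√298 = 0.2226.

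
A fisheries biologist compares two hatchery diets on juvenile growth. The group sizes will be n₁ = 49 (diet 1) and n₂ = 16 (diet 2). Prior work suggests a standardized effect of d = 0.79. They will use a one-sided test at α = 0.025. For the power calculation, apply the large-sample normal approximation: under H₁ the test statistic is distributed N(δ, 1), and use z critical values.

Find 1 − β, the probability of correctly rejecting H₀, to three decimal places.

Noncentrality parameter: δ = d / √(1/n₁ + 1/n₂) = 0.79 / √(1/49 + 1/16) = 2.7436
One-sided α = 0.025 → critical value z_{0.025} = 1.960.
Power = Φ(δ − 1.960) = Φ(0.784) = 0.7834.

Power ≈ 0.783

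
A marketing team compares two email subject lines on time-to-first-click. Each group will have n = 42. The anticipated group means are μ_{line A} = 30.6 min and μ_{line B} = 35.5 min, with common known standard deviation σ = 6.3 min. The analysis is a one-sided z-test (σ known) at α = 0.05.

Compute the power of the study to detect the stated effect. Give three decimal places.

Standardized effect: d = |μ_{line A} − μ_{line B}| / σ = |30.6 − 35.5| / 6.3 = 0.7778
Noncentrality parameter: δ = d·√(n/2) = 0.7778 × √(42/2) = 3.5642
One-sided α = 0.05 → critical value z_{0.05} = 1.645.
Power = P(Z > 1.645 − δ) = Φ(1.919) = 0.9725.

Power ≈ 0.973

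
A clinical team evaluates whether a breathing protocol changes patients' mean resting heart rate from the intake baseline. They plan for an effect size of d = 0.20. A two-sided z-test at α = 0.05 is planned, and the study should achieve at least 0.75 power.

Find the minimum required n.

n = 174

Set Φ(δ − 1.960) = 0.75; then δ − 1.960 = Φ⁻¹(0.75) = 0.674, giving δ = 2.634.
(For δ > 0 the lower-tail rejection region contributes negligibly to power, so the one-term inversion is standard.)
δ = d·√n ⇒ n = (δ/d)² = (2.634 / 0.20)² = 173.51.
Rounding up, n = 174.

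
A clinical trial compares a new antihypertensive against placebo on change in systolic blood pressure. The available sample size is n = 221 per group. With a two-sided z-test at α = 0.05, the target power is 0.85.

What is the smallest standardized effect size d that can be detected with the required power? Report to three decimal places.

d ≈ 0.285

Need Φ(δ − 1.960) = 0.85, so δ = 1.960 + 1.036 = 2.996.
(Lower-tail contribution to power is negligible for δ > 0.)
δ = d·√(n/2) ⇒ d = δ/√(n/2) = 2.996/√(221/2) = 0.2850.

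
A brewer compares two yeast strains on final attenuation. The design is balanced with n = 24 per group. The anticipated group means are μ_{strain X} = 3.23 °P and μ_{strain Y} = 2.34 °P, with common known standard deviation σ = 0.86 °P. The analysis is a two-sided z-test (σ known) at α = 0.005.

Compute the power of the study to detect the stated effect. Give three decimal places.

Power ≈ 0.782

Standardized effect: d = |μ_{strain X} − μ_{strain Y}| / σ = |3.23 − 2.34| / 0.86 = 1.0349
Noncentrality parameter: δ = d·√(n/2) = 1.0349 × √(24/2) = 3.5849
Critical value for a two-sided test at α = 0.005: z_{α/2} = 2.807.
Power = Φ(δ − 2.807) + Φ(−δ − 2.807) = Φ(0.778) + Φ(-6.392) = 0.7817 + 0.0000 = 0.7817.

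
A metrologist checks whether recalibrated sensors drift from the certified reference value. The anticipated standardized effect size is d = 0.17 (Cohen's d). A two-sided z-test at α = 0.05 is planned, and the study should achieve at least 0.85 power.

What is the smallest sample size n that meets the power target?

n = 311

For power 0.85 need Φ(δ − z_{0.025}) = 0.85, so δ = z_{0.025} + z_{0.15} = 1.960 + 1.036 = 2.996.
(The Φ(−δ − z_{α/2}) term is vanishingly small for δ > 0 and is dropped in the standard sample-size formula.)
δ = d·√n ⇒ n = (δ/d)² = (2.996 / 0.17)² = 310.67.
Round up to the next whole unit.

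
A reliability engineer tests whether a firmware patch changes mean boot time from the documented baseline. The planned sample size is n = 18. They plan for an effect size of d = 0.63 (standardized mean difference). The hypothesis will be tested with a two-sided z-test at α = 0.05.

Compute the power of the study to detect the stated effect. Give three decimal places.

Power ≈ 0.762

Noncentrality parameter: δ = d·√n = 0.63 × √18 = 2.6729
Critical value for a two-sided test at α = 0.05: z_{α/2} = 1.960.
Power = Φ(δ − 1.960) + Φ(−δ − 1.960) = Φ(0.713) + Φ(-4.633) = 0.7620 + 0.0000 = 0.7620.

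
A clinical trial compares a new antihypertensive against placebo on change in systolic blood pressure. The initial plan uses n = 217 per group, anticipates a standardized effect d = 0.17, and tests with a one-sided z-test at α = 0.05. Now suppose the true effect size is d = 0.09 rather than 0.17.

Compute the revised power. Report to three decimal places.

Power ≈ 0.240

With d = 0.09: δ = d·√(n/2) = 0.09 × √(217/2) = 0.9375. Critical value z_{0.05} = 1.645.
Revised power = Φ(δ − 1.645) = Φ(-0.707) = 0.2397.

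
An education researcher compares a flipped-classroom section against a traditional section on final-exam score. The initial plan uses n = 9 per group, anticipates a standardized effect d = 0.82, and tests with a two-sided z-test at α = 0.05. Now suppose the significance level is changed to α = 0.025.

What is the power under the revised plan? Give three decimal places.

Power ≈ 0.308

δ = d·√(n/2) = 0.82 × √(9/2) = 1.7395 (unchanged). New critical value: z_{0.0125} = 2.241.
Revised power = Φ(δ − 2.241) + Φ(−δ − 2.241) = Φ(-0.502) + Φ(-3.981) = 0.3079 + 0.0000 = 0.3079.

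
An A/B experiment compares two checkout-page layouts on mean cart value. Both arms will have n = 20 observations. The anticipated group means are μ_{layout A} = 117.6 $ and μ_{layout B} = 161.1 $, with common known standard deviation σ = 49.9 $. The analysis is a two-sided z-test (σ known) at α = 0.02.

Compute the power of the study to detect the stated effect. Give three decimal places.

Standardized effect: d = |μ_{layout A} − μ_{layout B}| / σ = |117.6 − 161.1| / 49.9 = 0.8717
Noncentrality parameter: δ = d·√(n/2) = 0.8717 × √(20/2) = 2.7567
Two-sided α = 0.02 → critical value z_{0.01} = 2.326.
Power = Φ(δ − 2.326) + Φ(−δ − 2.326) = Φ(0.430) + Φ(-5.083) = 0.6665 + 0.0000 = 0.6665.

Power ≈ 0.667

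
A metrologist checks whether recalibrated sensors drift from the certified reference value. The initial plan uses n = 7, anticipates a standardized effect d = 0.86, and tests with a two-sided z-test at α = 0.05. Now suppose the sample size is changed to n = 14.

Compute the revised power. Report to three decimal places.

With n = 14: δ = d·√n = 0.86 × √14 = 3.2178. Critical value z_{0.025} = 1.960.
Revised power = Φ(δ − 1.960) + Φ(−δ − 1.960) = Φ(1.258) + Φ(-5.178) = 0.8958 + 0.0000 = 0.8958.

Power ≈ 0.896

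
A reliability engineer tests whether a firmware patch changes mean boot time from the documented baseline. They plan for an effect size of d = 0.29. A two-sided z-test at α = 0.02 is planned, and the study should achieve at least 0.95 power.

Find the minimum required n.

n = 188

Set Φ(δ − 2.326) = 0.95; then δ − 2.326 = Φ⁻¹(0.95) = 1.645, giving δ = 3.971.
(For δ > 0 the lower-tail rejection region contributes negligibly to power, so the one-term inversion is standard.)
δ = d·√n ⇒ n = (δ/d)² = (3.971 / 0.29)² = 187.52.
Round up to the next whole unit.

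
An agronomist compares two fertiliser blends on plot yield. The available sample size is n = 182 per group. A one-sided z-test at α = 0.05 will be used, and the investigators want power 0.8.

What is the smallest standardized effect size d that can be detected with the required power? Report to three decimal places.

Required noncentrality: δ = z_{0.05} + z_{0.20} = 1.645 + 0.842 = 2.486.
δ = d·√(n/2) ⇒ d = δ/√(n/2) = 2.486/√(182/2) = 0.2607.

d ≈ 0.261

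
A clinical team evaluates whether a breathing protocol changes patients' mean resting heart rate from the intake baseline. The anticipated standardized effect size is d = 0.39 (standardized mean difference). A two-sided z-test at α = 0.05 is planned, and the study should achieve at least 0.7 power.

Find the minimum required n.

n = 41

Set Φ(δ − 1.960) = 0.7; then δ − 1.960 = Φ⁻¹(0.7) = 0.524, giving δ = 2.484.
(For δ > 0 the lower-tail rejection region contributes negligibly to power, so the one-term inversion is standard.)
δ = d·√n ⇒ n = (δ/d)² = (2.484 / 0.39)² = 40.58.
Round up to the next whole unit.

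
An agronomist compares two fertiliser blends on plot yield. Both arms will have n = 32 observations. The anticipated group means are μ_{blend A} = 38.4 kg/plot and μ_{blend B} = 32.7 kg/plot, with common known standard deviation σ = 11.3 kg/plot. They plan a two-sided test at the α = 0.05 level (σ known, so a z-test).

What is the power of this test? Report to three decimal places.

Standardized effect: d = |μ_{blend A} − μ_{blend B}| / σ = |38.4 − 32.7| / 11.3 = 0.5044
Noncentrality parameter: λ = d·√(n/2) = 0.5044 × √(32/2) = 2.0177
Critical value for a two-sided test at α = 0.05: z_{α/2} = 1.960.
Power = Φ(λ − 1.960) + Φ(−λ − 1.960) = Φ(0.058) + Φ(-3.978) = 0.5230 + 0.0000 = 0.5231.

Power ≈ 0.523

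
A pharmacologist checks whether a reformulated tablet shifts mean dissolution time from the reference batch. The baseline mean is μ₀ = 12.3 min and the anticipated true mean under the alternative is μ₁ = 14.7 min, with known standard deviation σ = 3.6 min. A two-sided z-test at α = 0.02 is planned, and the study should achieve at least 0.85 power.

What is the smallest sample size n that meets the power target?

n = 26

Standardized effect: d = |μ₁ − μ₀| / σ = |14.7 − 12.3| / 3.6 = 0.6667
Set Φ(δ − 2.326) = 0.85; then δ − 2.326 = Φ⁻¹(0.85) = 1.036, giving δ = 3.363.
(The Φ(−δ − z_{α/2}) term is vanishingly small for δ > 0 and is dropped in the standard sample-size formula.)
δ = d·√n ⇒ n = (δ/d)² = (3.363 / 0.6667)² = 25.44.
Round up to the next whole unit.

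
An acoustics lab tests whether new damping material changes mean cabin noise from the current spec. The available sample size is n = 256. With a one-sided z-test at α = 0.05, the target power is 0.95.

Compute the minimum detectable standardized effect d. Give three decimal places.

d ≈ 0.206

Required noncentrality: δ = z_{0.05} + z_{0.05} = 1.645 + 1.645 = 3.290.
δ = d·√n ⇒ d = δ/√n = 3.290/√256 = 0.2056.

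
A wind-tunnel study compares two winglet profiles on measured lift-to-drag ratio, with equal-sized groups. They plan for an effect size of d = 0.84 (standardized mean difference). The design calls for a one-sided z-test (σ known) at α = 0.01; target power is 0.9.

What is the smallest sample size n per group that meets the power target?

n = 37 per group

Set Φ(δ − 2.326) = 0.9; then δ − 2.326 = Φ⁻¹(0.9) = 1.282, giving δ = 3.608.
δ = d·√(n/2) ⇒ n = 2(δ/d)² = 2 × (3.608 / 0.84)² = 36.90.
Round up to the next whole unit.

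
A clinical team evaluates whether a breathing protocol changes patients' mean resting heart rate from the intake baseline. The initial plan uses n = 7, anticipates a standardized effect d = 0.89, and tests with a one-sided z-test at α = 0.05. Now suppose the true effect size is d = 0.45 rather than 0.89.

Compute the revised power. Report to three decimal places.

Power ≈ 0.325

With d = 0.45: δ = d·√n = 0.45 × √7 = 1.1906. Critical value z_{0.05} = 1.645.
Revised power = Φ(δ − 1.645) = Φ(-0.454) = 0.3248.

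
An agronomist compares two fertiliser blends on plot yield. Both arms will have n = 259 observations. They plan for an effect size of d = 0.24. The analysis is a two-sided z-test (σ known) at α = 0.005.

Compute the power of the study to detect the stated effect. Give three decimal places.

Noncentrality parameter: δ = d·√(n/2) = 0.24 × √(259/2) = 2.7312
Two-sided α = 0.005 → critical value z_{0.0025} = 2.807.
Power = Φ(δ − 2.807) + Φ(−δ − 2.807) = Φ(-0.076) + Φ(-5.538) = 0.4698 + 0.0000 = 0.4698.

Power ≈ 0.470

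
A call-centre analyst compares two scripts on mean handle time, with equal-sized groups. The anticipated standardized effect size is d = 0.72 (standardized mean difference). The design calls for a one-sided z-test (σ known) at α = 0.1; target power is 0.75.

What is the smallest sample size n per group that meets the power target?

n = 15 per group

Set Φ(δ − 1.282) = 0.75; then δ − 1.282 = Φ⁻¹(0.75) = 0.674, giving δ = 1.956.
δ = d·√(n/2) ⇒ n = 2(δ/d)² = 2 × (1.956 / 0.72)² = 14.76.
Rounding up, n = 15 per group.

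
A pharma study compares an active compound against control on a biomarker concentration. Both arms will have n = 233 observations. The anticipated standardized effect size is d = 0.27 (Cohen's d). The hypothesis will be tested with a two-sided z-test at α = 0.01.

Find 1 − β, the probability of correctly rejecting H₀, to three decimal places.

Noncentrality parameter: δ = d·√(n/2) = 0.27 × √(233/2) = 2.9142
Two-sided α = 0.01 → critical value z_{0.005} = 2.576.
Power = Φ(δ − 2.576) + Φ(−δ − 2.576) = Φ(0.338) + Φ(-5.490) = 0.6325 + 0.0000 = 0.6325.

Power ≈ 0.632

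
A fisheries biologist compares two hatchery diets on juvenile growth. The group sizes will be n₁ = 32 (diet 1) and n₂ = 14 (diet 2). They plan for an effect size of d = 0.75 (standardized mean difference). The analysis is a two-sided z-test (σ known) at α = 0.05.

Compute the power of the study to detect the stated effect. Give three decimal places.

Noncentrality parameter: δ = d / √(1/n₁ + 1/n₂) = 0.75 / √(1/32 + 1/14) = 2.3406
Two-sided α = 0.05 → critical value z_{0.025} = 1.960.
Power = Φ(δ − 1.960) + Φ(−δ − 1.960) = Φ(0.381) + Φ(-4.301) = 0.6483 + 0.0000 = 0.6483.

Power ≈ 0.648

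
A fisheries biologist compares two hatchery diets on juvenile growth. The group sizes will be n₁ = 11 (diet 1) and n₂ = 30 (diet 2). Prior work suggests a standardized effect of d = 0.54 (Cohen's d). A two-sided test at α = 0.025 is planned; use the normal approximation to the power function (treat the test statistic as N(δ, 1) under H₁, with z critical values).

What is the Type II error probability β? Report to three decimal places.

Noncentrality parameter: δ = d / √(1/n₁ + 1/n₂) = 0.54 / √(1/11 + 1/30) = 1.5320
Critical value for a two-sided test at α = 0.025: z_{α/2} = 2.241.
Power = Φ(δ − 2.241) + Φ(−δ − 2.241) = Φ(-0.709) + Φ(-3.773) = 0.2390 + 0.0001 = 0.2391.
Type II error: β = 1 − power = 1 − 0.2391 = 0.7609.

β ≈ 0.761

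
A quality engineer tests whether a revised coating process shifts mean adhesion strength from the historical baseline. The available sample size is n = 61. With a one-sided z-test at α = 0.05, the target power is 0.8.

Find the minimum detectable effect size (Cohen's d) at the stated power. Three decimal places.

Required noncentrality: δ = z_{0.05} + z_{0.20} = 1.645 + 0.842 = 2.486.
δ = d·√n ⇒ d = δ/√n = 2.486/√61 = 0.3184.

d ≈ 0.318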